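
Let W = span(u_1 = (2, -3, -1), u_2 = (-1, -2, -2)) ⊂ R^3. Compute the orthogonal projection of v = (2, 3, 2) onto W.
proj_W(v) = (8/5, 5/2, 27/10)

Set up U = [u_1 | ... | u_2] ∈ R^(3×2). The projector onto W = col(U) is P = U (U^T U)^(-1) U^T.
Compute U^T U =
  [14, 6]
  [6, 9],
and U^T v = (-7, -12).
Solve U^T U · c = U^T v for the coefficients: c = (1/10, -7/5). The projection is proj_W(v) = U c.
Check: (v - proj_W(v)) · u_1 = 0  (should be 0).
Check: (v - proj_W(v)) · u_2 = 0  (should be 0).
Result: proj_W(v) = (8/5, 5/2, 27/10).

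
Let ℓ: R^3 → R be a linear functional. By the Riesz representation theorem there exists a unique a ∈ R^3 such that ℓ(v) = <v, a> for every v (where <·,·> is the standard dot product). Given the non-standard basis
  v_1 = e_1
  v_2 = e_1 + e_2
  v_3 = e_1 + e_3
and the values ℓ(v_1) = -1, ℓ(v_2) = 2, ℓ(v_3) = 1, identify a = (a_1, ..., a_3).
a = (-1, 3, 2)

Write a = (a_1, ..., a_3) in the standard basis. For each basis vector v_i, ℓ(v_i) = <v_i, a> is a linear equation in the a_j's. Collect the n equations into a matrix system V a = ℓ, where row i of V is v_i (expressed in the standard basis). Since V is invertible (lower-triangular with 1s on the diagonal, up to permutation), solve by back-substitution:
  V =
[[1, 0, 0],
 [1, 1, 0],
 [1, 0, 1]]
  V a = (-1, 2, 1)
Solving gives a = (-1, 3, 2).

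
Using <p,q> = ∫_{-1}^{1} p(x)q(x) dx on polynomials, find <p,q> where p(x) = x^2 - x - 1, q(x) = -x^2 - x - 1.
<p,q> = 34/15

Expand the product: p(x)·q(x) = -x^4 + x^2 + 2*x + 1.
∫_{-1}^{1} of each monomial x^k gives [2/(k+1) if k even, 0 if k odd]. Integrating term-by-term (or equivalently evaluating the antiderivative F(x) = -x^5/5 + x^3/3 + x^2 + x at the endpoints):
  F(1) − F(−1) = 32/15 − (-2/15) = 34/15.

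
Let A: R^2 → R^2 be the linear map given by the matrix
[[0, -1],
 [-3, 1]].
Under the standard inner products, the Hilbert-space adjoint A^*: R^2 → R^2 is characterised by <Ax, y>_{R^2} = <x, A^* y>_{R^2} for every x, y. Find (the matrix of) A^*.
A^* = A^T =
[[0, -3],
 [-1, 1]]

For real matrices with standard dot products, the defining identity <Ax, y> = <x, A^* y> gives (Ax)^T y = x^T (A^*) y, i.e. x^T A^T y = x^T (A^*) y. Since this holds for all x, y, we must have A^* = A^T. Therefore
A^* =
[[0, -3],
 [-1, 1]].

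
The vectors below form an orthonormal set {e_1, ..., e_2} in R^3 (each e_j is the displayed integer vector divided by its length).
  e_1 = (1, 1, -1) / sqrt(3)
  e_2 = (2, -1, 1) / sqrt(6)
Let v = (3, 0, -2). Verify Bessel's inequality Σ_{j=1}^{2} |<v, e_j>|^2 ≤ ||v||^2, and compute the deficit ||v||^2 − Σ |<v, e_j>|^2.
Σ |<v, e_j>|^2 = 11; ||v||^2 = 13; deficit = 2

Write each e_j = u_j / sqrt(<u_j, u_j>) where u_j is the displayed integer vector. Then <v, e_j> = <v, u_j> / sqrt(<u_j, u_j>), so |<v, e_j>|^2 = <v, u_j>^2 / <u_j, u_j>.
Coefficients: <v, e_1> = 5/sqrt(3), <v, e_2> = 4/sqrt(6).
Square and sum: Σ |<v, e_j>|^2 = 11.
Compute ||v||^2 = v·v = 13.
Deficit = 13 − 11 = 2 ≥ 0, confirming Bessel's inequality. (The deficit equals ||v − Σ <v,e_j> e_j||^2, the squared distance from v to span{e_j}.)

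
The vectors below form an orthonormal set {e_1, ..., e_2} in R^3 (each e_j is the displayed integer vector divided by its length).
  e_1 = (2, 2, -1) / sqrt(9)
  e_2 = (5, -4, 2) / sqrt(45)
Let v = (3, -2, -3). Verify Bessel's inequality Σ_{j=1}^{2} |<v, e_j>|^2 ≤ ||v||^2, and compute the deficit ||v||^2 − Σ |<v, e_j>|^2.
Σ |<v, e_j>|^2 = 46/5; ||v||^2 = 22; deficit = 64/5

Write each e_j = u_j / sqrt(<u_j, u_j>) where u_j is the displayed integer vector. Then <v, e_j> = <v, u_j> / sqrt(<u_j, u_j>), so |<v, e_j>|^2 = <v, u_j>^2 / <u_j, u_j>.
Coefficients: <v, e_1> = 5/sqrt(9), <v, e_2> = 17/sqrt(45).
Square and sum: Σ |<v, e_j>|^2 = 46/5.
Compute ||v||^2 = v·v = 22.
Deficit = 22 − 46/5 = 64/5 ≥ 0, confirming Bessel's inequality. (The deficit equals ||v − Σ <v,e_j> e_j||^2, the squared distance from v to span{e_j}.)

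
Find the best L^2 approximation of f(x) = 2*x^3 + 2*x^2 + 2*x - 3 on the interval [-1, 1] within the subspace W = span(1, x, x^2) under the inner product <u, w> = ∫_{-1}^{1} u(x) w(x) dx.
g(x) = 2*x^2 + 16*x/5 - 3

The best approximation g ∈ W is the orthogonal projection of f onto W. Writing g = a_0 + a_1 x + a_2 x^2, the coefficients solve the normal equations G · a = b where
  G_{ij} = <φ_i, φ_j> and b_i = <f, φ_i>, with φ_0 = 1, φ_1 = x, φ_2 = x^2.
G =
  [2, 0, 2/3]
  [0, 2/3, 0]
  [2/3, 0, 2/5],
b = (-14/3, 32/15, -6/5).
Solving gives a_0 = -3, a_1 = 16/5, a_2 = 2, so
  g(x) = 2*x^2 + 16*x/5 - 3.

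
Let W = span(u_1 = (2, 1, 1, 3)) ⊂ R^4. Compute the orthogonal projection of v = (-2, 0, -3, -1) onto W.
proj_W(v) = (-4/3, -2/3, -2/3, -2)

Set up U = [u_1 | ... | u_1] ∈ R^(4×1). The projector onto W = col(U) is P = U (U^T U)^(-1) U^T.
Compute U^T U =
  [15],
and U^T v = (-10).
Solve U^T U · c = U^T v for the coefficients: c = (-2/3). The projection is proj_W(v) = U c.
Check: (v - proj_W(v)) · u_1 = 0  (should be 0).
Result: proj_W(v) = (-4/3, -2/3, -2/3, -2).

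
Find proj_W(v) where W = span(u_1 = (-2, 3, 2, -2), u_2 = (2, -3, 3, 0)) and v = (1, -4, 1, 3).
proj_W(v) = (1016/413, -1524/413, 139/413, 554/413)

Set up U = [u_1 | ... | u_2] ∈ R^(4×2). The projector onto W = col(U) is P = U (U^T U)^(-1) U^T.
Compute U^T U =
  [21, -7]
  [-7, 22],
and U^T v = (-18, 17).
Solve U^T U · c = U^T v for the coefficients: c = (-277/413, 33/59). The projection is proj_W(v) = U c.
Check: (v - proj_W(v)) · u_1 = 0  (should be 0).
Check: (v - proj_W(v)) · u_2 = 0  (should be 0).
Result: proj_W(v) = (1016/413, -1524/413, 139/413, 554/413).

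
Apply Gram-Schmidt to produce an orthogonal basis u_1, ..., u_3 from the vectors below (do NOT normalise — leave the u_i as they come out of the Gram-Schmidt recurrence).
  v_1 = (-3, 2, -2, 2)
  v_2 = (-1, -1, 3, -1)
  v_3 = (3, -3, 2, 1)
Orthogonal basis:
  u_1 = (-3, 2, -2, 2)
  u_2 = (-2, -1/3, 7/3, -1/3)
  u_3 = (88/203, -285/203, 110/203, 527/203)

Apply the Gram-Schmidt recurrence
  u_1 = v_1
  u_i = v_i − Σ_{j<i} ((v_i · u_j) / (u_j · u_j)) · u_j.

Step by step this gives:
  u_1 = (-3, 2, -2, 2)
  u_2 = (-2, -1/3, 7/3, -1/3)
  u_3 = (88/203, -285/203, 110/203, 527/203)

Orthogonality check:
  u_2 · u_1 = 0 (should be 0)
  u_3 · u_1 = 0 (should be 0)
  u_3 · u_2 = 0 (should be 0)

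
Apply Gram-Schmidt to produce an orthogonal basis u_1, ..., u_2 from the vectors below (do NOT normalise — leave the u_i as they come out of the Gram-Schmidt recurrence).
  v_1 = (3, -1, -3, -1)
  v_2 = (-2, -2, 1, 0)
Orthogonal basis:
  u_1 = (3, -1, -3, -1)
  u_2 = (-19/20, -47/20, -1/20, -7/20)

Apply the Gram-Schmidt recurrence
  u_1 = v_1
  u_i = v_i − Σ_{j<i} ((v_i · u_j) / (u_j · u_j)) · u_j.

Step by step this gives:
  u_1 = (3, -1, -3, -1)
  u_2 = (-19/20, -47/20, -1/20, -7/20)

Orthogonality check:
  u_2 · u_1 = 0 (should be 0)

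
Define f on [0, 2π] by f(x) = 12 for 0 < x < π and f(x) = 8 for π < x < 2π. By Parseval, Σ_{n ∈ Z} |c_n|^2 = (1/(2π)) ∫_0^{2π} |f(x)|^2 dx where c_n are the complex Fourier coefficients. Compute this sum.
Σ |c_n|^2 = 104

Parseval equates the L^2 energy of f (normalised by 1/(2π)) with the ℓ^2 sum of its Fourier coefficients: (1/(2π)) ∫_0^{2π} |f|^2 = Σ |c_n|^2.
Compute the left side: (1/(2π)) [∫_0^π 12^2 dx + ∫_π^{2π} 8^2 dx] = (1/(2π)) · (144π + 64π) = (144 + 64)/2 = 104.
So Σ_{n ∈ Z} |c_n|^2 = 104.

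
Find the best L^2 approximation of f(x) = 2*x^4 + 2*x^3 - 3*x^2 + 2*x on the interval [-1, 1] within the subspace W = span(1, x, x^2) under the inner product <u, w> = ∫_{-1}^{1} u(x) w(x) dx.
g(x) = -9*x^2/7 + 16*x/5 - 6/35

The best approximation g ∈ W is the orthogonal projection of f onto W. Writing g = a_0 + a_1 x + a_2 x^2, the coefficients solve the normal equations G · a = b where
  G_{ij} = <φ_i, φ_j> and b_i = <f, φ_i>, with φ_0 = 1, φ_1 = x, φ_2 = x^2.
G =
  [2, 0, 2/3]
  [0, 2/3, 0]
  [2/3, 0, 2/5],
b = (-6/5, 32/15, -22/35).
Solving gives a_0 = -6/35, a_1 = 16/5, a_2 = -9/7, so
  g(x) = -9*x^2/7 + 16*x/5 - 6/35.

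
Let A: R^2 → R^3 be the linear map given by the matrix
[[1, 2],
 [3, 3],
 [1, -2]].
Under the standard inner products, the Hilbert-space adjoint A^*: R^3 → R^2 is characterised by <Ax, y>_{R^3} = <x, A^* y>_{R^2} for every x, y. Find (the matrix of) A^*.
A^* = A^T =
[[1, 3, 1],
 [2, 3, -2]]

For real matrices with standard dot products, the defining identity <Ax, y> = <x, A^* y> gives (Ax)^T y = x^T (A^*) y, i.e. x^T A^T y = x^T (A^*) y. Since this holds for all x, y, we must have A^* = A^T. Therefore
A^* =
[[1, 3, 1],
 [2, 3, -2]].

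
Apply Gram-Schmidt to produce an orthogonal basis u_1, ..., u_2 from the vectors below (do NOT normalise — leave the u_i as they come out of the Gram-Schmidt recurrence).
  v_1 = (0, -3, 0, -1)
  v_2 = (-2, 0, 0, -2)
Orthogonal basis:
  u_1 = (0, -3, 0, -1)
  u_2 = (-2, 3/5, 0, -9/5)

Apply the Gram-Schmidt recurrence
  u_1 = v_1
  u_i = v_i − Σ_{j<i} ((v_i · u_j) / (u_j · u_j)) · u_j.

Step by step this gives:
  u_1 = (0, -3, 0, -1)
  u_2 = (-2, 3/5, 0, -9/5)

Orthogonality check:
  u_2 · u_1 = 0 (should be 0)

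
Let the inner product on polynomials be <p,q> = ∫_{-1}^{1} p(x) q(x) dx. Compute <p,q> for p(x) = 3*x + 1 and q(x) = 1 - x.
<p,q> = 0

Expand the product: p(x)·q(x) = -3*x^2 + 2*x + 1.
∫_{-1}^{1} of each monomial x^k gives [2/(k+1) if k even, 0 if k odd]. Integrating term-by-term (or equivalently evaluating the antiderivative F(x) = -x^3 + x^2 + x at the endpoints):
  F(1) − F(−1) = 1 − (1) = 0.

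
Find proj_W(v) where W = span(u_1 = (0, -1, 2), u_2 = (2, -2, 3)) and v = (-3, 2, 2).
proj_W(v) = (-24/7, 2/7, 8/7)

Set up U = [u_1 | ... | u_2] ∈ R^(3×2). The projector onto W = col(U) is P = U (U^T U)^(-1) U^T.
Compute U^T U =
  [5, 8]
  [8, 17],
and U^T v = (2, -4).
Solve U^T U · c = U^T v for the coefficients: c = (22/7, -12/7). The projection is proj_W(v) = U c.
Check: (v - proj_W(v)) · u_1 = 0  (should be 0).
Check: (v - proj_W(v)) · u_2 = 0  (should be 0).
Result: proj_W(v) = (-24/7, 2/7, 8/7).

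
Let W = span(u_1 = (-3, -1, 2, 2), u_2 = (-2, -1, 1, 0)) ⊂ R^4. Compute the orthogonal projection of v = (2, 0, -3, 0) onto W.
proj_W(v) = (7/3, 1, -4/3, -2/3)

Set up U = [u_1 | ... | u_2] ∈ R^(4×2). The projector onto W = col(U) is P = U (U^T U)^(-1) U^T.
Compute U^T U =
  [18, 9]
  [9, 6],
and U^T v = (-12, -7).
Solve U^T U · c = U^T v for the coefficients: c = (-1/3, -2/3). The projection is proj_W(v) = U c.
Check: (v - proj_W(v)) · u_1 = 0  (should be 0).
Check: (v - proj_W(v)) · u_2 = 0  (should be 0).
Result: proj_W(v) = (7/3, 1, -4/3, -2/3).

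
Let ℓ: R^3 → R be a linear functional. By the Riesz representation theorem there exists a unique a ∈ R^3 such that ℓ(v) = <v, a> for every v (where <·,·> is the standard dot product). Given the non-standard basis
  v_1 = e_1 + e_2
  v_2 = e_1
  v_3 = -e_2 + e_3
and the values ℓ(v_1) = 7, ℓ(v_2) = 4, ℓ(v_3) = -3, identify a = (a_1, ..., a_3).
a = (4, 3, 0)

Write a = (a_1, ..., a_3) in the standard basis. For each basis vector v_i, ℓ(v_i) = <v_i, a> is a linear equation in the a_j's. Collect the n equations into a matrix system V a = ℓ, where row i of V is v_i (expressed in the standard basis). Since V is invertible (lower-triangular with 1s on the diagonal, up to permutation), solve by back-substitution:
  V =
[[1, 1, 0],
 [1, 0, 0],
 [0, -1, 1]]
  V a = (7, 4, -3)
Solving gives a = (4, 3, 0).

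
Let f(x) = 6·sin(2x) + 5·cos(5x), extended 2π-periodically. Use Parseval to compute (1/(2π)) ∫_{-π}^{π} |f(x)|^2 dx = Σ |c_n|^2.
Σ |c_n|^2 = 61/2

Expand |f|^2 and use orthogonality of {sin(nx), cos(mx)} on [-π, π]:
  ∫_{-π}^{π} sin(nx)^2 dx = π, ∫ cos(mx)^2 dx = π, and cross terms integrate to 0.
So ∫_{-π}^{π} f(x)^2 dx = 6^2 · π + 5^2 · π = (36 + 25)π.
Divide by 2π: (36 + 25)/2 = 61/2.
By Parseval, this equals Σ |c_n|^2.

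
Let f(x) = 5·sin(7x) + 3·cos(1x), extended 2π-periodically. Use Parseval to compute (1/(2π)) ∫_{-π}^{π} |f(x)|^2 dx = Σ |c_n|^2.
Σ |c_n|^2 = 17

Expand |f|^2 and use orthogonality of {sin(nx), cos(mx)} on [-π, π]:
  ∫_{-π}^{π} sin(nx)^2 dx = π, ∫ cos(mx)^2 dx = π, and cross terms integrate to 0.
So ∫_{-π}^{π} f(x)^2 dx = 5^2 · π + 3^2 · π = (25 + 9)π.
Divide by 2π: (25 + 9)/2 = 17.
By Parseval, this equals Σ |c_n|^2.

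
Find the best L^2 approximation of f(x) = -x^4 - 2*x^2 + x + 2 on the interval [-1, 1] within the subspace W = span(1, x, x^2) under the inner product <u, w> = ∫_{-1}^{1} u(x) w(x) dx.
g(x) = -20*x^2/7 + x + 73/35

The best approximation g ∈ W is the orthogonal projection of f onto W. Writing g = a_0 + a_1 x + a_2 x^2, the coefficients solve the normal equations G · a = b where
  G_{ij} = <φ_i, φ_j> and b_i = <f, φ_i>, with φ_0 = 1, φ_1 = x, φ_2 = x^2.
G =
  [2, 0, 2/3]
  [0, 2/3, 0]
  [2/3, 0, 2/5],
b = (34/15, 2/3, 26/105).
Solving gives a_0 = 73/35, a_1 = 1, a_2 = -20/7, so
  g(x) = -20*x^2/7 + x + 73/35.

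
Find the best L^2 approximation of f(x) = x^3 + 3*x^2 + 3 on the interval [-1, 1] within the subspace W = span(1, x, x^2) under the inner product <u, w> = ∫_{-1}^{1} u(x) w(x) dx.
g(x) = 3*x^2 + 3*x/5 + 3

The best approximation g ∈ W is the orthogonal projection of f onto W. Writing g = a_0 + a_1 x + a_2 x^2, the coefficients solve the normal equations G · a = b where
  G_{ij} = <φ_i, φ_j> and b_i = <f, φ_i>, with φ_0 = 1, φ_1 = x, φ_2 = x^2.
G =
  [2, 0, 2/3]
  [0, 2/3, 0]
  [2/3, 0, 2/5],
b = (8, 2/5, 16/5).
Solving gives a_0 = 3, a_1 = 3/5, a_2 = 3, so
  g(x) = 3*x^2 + 3*x/5 + 3.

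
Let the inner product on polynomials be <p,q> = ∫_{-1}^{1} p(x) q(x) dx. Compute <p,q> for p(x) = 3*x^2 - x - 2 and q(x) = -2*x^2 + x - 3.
<p,q> = 28/5

Expand the product: p(x)·q(x) = -6*x^4 + 5*x^3 - 6*x^2 + x + 6.
∫_{-1}^{1} of each monomial x^k gives [2/(k+1) if k even, 0 if k odd]. Integrating term-by-term (or equivalently evaluating the antiderivative F(x) = -6*x^5/5 + 5*x^4/4 - 2*x^3 + x^2/2 + 6*x at the endpoints):
  F(1) − F(−1) = 91/20 − (-21/20) = 28/5.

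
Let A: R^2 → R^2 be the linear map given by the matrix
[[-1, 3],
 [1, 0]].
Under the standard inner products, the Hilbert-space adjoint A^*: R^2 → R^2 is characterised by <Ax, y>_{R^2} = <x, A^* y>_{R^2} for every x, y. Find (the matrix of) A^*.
A^* = A^T =
[[-1, 1],
 [3, 0]]

For real matrices with standard dot products, the defining identity <Ax, y> = <x, A^* y> gives (Ax)^T y = x^T (A^*) y, i.e. x^T A^T y = x^T (A^*) y. Since this holds for all x, y, we must have A^* = A^T. Therefore
A^* =
[[-1, 1],
 [3, 0]].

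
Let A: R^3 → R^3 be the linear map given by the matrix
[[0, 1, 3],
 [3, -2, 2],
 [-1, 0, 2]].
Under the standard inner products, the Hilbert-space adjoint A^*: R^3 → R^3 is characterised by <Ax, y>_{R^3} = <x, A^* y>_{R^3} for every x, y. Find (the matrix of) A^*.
A^* = A^T =
[[0, 3, -1],
 [1, -2, 0],
 [3, 2, 2]]

For real matrices with standard dot products, the defining identity <Ax, y> = <x, A^* y> gives (Ax)^T y = x^T (A^*) y, i.e. x^T A^T y = x^T (A^*) y. Since this holds for all x, y, we must have A^* = A^T. Therefore
A^* =
[[0, 3, -1],
 [1, -2, 0],
 [3, 2, 2]].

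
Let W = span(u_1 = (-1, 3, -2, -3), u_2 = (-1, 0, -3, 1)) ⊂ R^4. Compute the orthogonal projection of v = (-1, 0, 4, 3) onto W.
proj_W(v) = (88/79, -144/79, 216/79, 104/79)

Set up U = [u_1 | ... | u_2] ∈ R^(4×2). The projector onto W = col(U) is P = U (U^T U)^(-1) U^T.
Compute U^T U =
  [23, 4]
  [4, 11],
and U^T v = (-16, -8).
Solve U^T U · c = U^T v for the coefficients: c = (-48/79, -40/79). The projection is proj_W(v) = U c.
Check: (v - proj_W(v)) · u_1 = 0  (should be 0).
Check: (v - proj_W(v)) · u_2 = 0  (should be 0).
Result: proj_W(v) = (88/79, -144/79, 216/79, 104/79).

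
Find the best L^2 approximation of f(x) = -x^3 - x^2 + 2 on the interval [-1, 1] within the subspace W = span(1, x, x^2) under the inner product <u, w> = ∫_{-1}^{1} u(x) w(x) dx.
g(x) = -x^2 - 3*x/5 + 2

The best approximation g ∈ W is the orthogonal projection of f onto W. Writing g = a_0 + a_1 x + a_2 x^2, the coefficients solve the normal equations G · a = b where
  G_{ij} = <φ_i, φ_j> and b_i = <f, φ_i>, with φ_0 = 1, φ_1 = x, φ_2 = x^2.
G =
  [2, 0, 2/3]
  [0, 2/3, 0]
  [2/3, 0, 2/5],
b = (10/3, -2/5, 14/15).
Solving gives a_0 = 2, a_1 = -3/5, a_2 = -1, so
  g(x) = -x^2 - 3*x/5 + 2.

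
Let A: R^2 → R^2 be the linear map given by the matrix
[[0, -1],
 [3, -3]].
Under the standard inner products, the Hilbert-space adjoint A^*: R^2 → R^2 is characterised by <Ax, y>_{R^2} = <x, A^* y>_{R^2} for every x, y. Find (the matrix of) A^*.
A^* = A^T =
[[0, 3],
 [-1, -3]]

For real matrices with standard dot products, the defining identity <Ax, y> = <x, A^* y> gives (Ax)^T y = x^T (A^*) y, i.e. x^T A^T y = x^T (A^*) y. Since this holds for all x, y, we must have A^* = A^T. Therefore
A^* =
[[0, 3],
 [-1, -3]].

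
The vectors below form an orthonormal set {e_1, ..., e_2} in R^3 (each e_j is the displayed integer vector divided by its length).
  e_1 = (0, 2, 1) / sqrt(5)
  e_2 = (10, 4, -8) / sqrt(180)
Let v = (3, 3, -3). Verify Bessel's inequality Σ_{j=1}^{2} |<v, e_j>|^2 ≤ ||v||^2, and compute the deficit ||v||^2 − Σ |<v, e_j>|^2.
Σ |<v, e_j>|^2 = 26; ||v||^2 = 27; deficit = 1

Write each e_j = u_j / sqrt(<u_j, u_j>) where u_j is the displayed integer vector. Then <v, e_j> = <v, u_j> / sqrt(<u_j, u_j>), so |<v, e_j>|^2 = <v, u_j>^2 / <u_j, u_j>.
Coefficients: <v, e_1> = 3/sqrt(5), <v, e_2> = 66/sqrt(180).
Square and sum: Σ |<v, e_j>|^2 = 26.
Compute ||v||^2 = v·v = 27.
Deficit = 27 − 26 = 1 ≥ 0, confirming Bessel's inequality. (The deficit equals ||v − Σ <v,e_j> e_j||^2, the squared distance from v to span{e_j}.)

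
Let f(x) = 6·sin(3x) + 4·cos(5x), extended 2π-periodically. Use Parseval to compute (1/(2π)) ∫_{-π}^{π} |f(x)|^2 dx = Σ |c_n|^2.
Σ |c_n|^2 = 26

Expand |f|^2 and use orthogonality of {sin(nx), cos(mx)} on [-π, π]:
  ∫_{-π}^{π} sin(nx)^2 dx = π, ∫ cos(mx)^2 dx = π, and cross terms integrate to 0.
So ∫_{-π}^{π} f(x)^2 dx = 6^2 · π + 4^2 · π = (36 + 16)π.
Divide by 2π: (36 + 16)/2 = 26.
By Parseval, this equals Σ |c_n|^2.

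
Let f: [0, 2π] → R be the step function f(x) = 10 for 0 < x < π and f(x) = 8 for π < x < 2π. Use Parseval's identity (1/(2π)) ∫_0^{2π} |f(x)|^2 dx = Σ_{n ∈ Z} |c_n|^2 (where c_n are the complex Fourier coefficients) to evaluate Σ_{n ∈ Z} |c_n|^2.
Σ |c_n|^2 = 82

Parseval equates the L^2 energy of f (normalised by 1/(2π)) with the ℓ^2 sum of its Fourier coefficients: (1/(2π)) ∫_0^{2π} |f|^2 = Σ |c_n|^2.
Compute the left side: (1/(2π)) [∫_0^π 10^2 dx + ∫_π^{2π} 8^2 dx] = (1/(2π)) · (100π + 64π) = (100 + 64)/2 = 82.
So Σ_{n ∈ Z} |c_n|^2 = 82.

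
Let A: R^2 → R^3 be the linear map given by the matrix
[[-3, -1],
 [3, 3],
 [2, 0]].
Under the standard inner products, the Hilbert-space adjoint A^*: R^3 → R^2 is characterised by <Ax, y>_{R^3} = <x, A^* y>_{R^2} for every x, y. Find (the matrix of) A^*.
A^* = A^T =
[[-3, 3, 2],
 [-1, 3, 0]]

For real matrices with standard dot products, the defining identity <Ax, y> = <x, A^* y> gives (Ax)^T y = x^T (A^*) y, i.e. x^T A^T y = x^T (A^*) y. Since this holds for all x, y, we must have A^* = A^T. Therefore
A^* =
[[-3, 3, 2],
 [-1, 3, 0]].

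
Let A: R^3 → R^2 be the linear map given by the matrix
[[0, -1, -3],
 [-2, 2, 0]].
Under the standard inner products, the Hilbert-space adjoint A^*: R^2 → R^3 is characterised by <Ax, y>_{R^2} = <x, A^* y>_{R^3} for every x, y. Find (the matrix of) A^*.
A^* = A^T =
[[0, -2],
 [-1, 2],
 [-3, 0]]

For real matrices with standard dot products, the defining identity <Ax, y> = <x, A^* y> gives (Ax)^T y = x^T (A^*) y, i.e. x^T A^T y = x^T (A^*) y. Since this holds for all x, y, we must have A^* = A^T. Therefore
A^* =
[[0, -2],
 [-1, 2],
 [-3, 0]].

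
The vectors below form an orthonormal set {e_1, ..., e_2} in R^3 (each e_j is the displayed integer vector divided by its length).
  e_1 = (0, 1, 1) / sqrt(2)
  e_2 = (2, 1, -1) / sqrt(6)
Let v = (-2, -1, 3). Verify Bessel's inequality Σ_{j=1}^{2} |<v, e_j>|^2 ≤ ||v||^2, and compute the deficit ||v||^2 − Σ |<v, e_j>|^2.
Σ |<v, e_j>|^2 = 38/3; ||v||^2 = 14; deficit = 4/3

Write each e_j = u_j / sqrt(<u_j, u_j>) where u_j is the displayed integer vector. Then <v, e_j> = <v, u_j> / sqrt(<u_j, u_j>), so |<v, e_j>|^2 = <v, u_j>^2 / <u_j, u_j>.
Coefficients: <v, e_1> = 2/sqrt(2), <v, e_2> = -8/sqrt(6).
Square and sum: Σ |<v, e_j>|^2 = 38/3.
Compute ||v||^2 = v·v = 14.
Deficit = 14 − 38/3 = 4/3 ≥ 0, confirming Bessel's inequality. (The deficit equals ||v − Σ <v,e_j> e_j||^2, the squared distance from v to span{e_j}.)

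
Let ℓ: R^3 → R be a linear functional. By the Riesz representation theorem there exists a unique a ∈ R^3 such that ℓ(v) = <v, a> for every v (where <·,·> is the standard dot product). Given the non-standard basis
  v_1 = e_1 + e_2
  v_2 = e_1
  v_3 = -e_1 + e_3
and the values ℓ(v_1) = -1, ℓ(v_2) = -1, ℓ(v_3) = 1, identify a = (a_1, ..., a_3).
a = (-1, 0, 0)

Write a = (a_1, ..., a_3) in the standard basis. For each basis vector v_i, ℓ(v_i) = <v_i, a> is a linear equation in the a_j's. Collect the n equations into a matrix system V a = ℓ, where row i of V is v_i (expressed in the standard basis). Since V is invertible (lower-triangular with 1s on the diagonal, up to permutation), solve by back-substitution:
  V =
[[1, 1, 0],
 [1, 0, 0],
 [-1, 0, 1]]
  V a = (-1, -1, 1)
Solving gives a = (-1, 0, 0).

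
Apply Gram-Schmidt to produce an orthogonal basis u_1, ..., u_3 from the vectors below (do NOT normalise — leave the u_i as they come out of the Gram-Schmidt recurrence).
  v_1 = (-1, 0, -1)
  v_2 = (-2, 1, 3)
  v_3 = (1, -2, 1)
Orthogonal basis:
  u_1 = (-1, 0, -1)
  u_2 = (-5/2, 1, 5/2)
  u_3 = (-10/27, -50/27, 10/27)

Apply the Gram-Schmidt recurrence
  u_1 = v_1
  u_i = v_i − Σ_{j<i} ((v_i · u_j) / (u_j · u_j)) · u_j.

Step by step this gives:
  u_1 = (-1, 0, -1)
  u_2 = (-5/2, 1, 5/2)
  u_3 = (-10/27, -50/27, 10/27)

Orthogonality check:
  u_2 · u_1 = 0 (should be 0)
  u_3 · u_1 = 0 (should be 0)
  u_3 · u_2 = 0 (should be 0)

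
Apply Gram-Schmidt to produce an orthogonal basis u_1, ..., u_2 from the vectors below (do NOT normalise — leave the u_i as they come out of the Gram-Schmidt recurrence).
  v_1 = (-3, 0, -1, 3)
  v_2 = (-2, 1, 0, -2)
Orthogonal basis:
  u_1 = (-3, 0, -1, 3)
  u_2 = (-2, 1, 0, -2)

Apply the Gram-Schmidt recurrence
  u_1 = v_1
  u_i = v_i − Σ_{j<i} ((v_i · u_j) / (u_j · u_j)) · u_j.

Step by step this gives:
  u_1 = (-3, 0, -1, 3)
  u_2 = (-2, 1, 0, -2)

Orthogonality check:
  u_2 · u_1 = 0 (should be 0)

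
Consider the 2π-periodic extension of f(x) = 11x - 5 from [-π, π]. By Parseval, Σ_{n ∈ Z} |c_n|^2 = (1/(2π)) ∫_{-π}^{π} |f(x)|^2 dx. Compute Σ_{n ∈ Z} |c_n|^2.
Σ |c_n|^2 = 121π^2/3 + 25

Expand and integrate term by term over [-π, π]:
  ∫ (11x)^2 dx = 121·(2π^3/3); ∫ 2·11·(-5)·x dx = 0 (odd integrand); ∫ (-5)^2 dx = 25·2π.
So (1/(2π)) ∫_{-π}^{π} (11x - 5)^2 dx = 121π^2/3 + 25 = 121π^2/3 + 25.
Parseval ⇒ Σ |c_n|^2 = 121π^2/3 + 25.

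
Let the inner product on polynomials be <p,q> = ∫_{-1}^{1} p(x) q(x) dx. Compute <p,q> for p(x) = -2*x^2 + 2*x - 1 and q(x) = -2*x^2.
<p,q> = 44/15

Expand the product: p(x)·q(x) = 4*x^4 - 4*x^3 + 2*x^2.
∫_{-1}^{1} of each monomial x^k gives [2/(k+1) if k even, 0 if k odd]. Integrating term-by-term (or equivalently evaluating the antiderivative F(x) = 4*x^5/5 - x^4 + 2*x^3/3 at the endpoints):
  F(1) − F(−1) = 7/15 − (-37/15) = 44/15.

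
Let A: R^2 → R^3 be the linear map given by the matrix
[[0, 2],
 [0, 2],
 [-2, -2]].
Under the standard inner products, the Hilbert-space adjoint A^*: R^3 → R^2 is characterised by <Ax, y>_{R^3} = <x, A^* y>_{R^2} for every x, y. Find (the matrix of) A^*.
A^* = A^T =
[[0, 0, -2],
 [2, 2, -2]]

For real matrices with standard dot products, the defining identity <Ax, y> = <x, A^* y> gives (Ax)^T y = x^T (A^*) y, i.e. x^T A^T y = x^T (A^*) y. Since this holds for all x, y, we must have A^* = A^T. Therefore
A^* =
[[0, 0, -2],
 [2, 2, -2]].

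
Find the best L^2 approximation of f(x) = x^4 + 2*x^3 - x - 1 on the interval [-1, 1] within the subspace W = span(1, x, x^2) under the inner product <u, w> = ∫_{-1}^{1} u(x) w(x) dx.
g(x) = 6*x^2/7 + x/5 - 38/35

The best approximation g ∈ W is the orthogonal projection of f onto W. Writing g = a_0 + a_1 x + a_2 x^2, the coefficients solve the normal equations G · a = b where
  G_{ij} = <φ_i, φ_j> and b_i = <f, φ_i>, with φ_0 = 1, φ_1 = x, φ_2 = x^2.
G =
  [2, 0, 2/3]
  [0, 2/3, 0]
  [2/3, 0, 2/5],
b = (-8/5, 2/15, -8/21).
Solving gives a_0 = -38/35, a_1 = 1/5, a_2 = 6/7, so
  g(x) = 6*x^2/7 + x/5 - 38/35.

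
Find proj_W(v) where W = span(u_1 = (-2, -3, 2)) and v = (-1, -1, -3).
proj_W(v) = (2/17, 3/17, -2/17)

Set up U = [u_1 | ... | u_1] ∈ R^(3×1). The projector onto W = col(U) is P = U (U^T U)^(-1) U^T.
Compute U^T U =
  [17],
and U^T v = (-1).
Solve U^T U · c = U^T v for the coefficients: c = (-1/17). The projection is proj_W(v) = U c.
Check: (v - proj_W(v)) · u_1 = 0  (should be 0).
Result: proj_W(v) = (2/17, 3/17, -2/17).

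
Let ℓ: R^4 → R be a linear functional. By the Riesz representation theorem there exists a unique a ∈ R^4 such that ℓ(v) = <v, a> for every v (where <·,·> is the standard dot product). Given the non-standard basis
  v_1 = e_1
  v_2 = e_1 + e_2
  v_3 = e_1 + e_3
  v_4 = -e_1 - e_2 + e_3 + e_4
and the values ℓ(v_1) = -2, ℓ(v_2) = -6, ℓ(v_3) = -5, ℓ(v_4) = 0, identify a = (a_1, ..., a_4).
a = (-2, -4, -3, -3)

Write a = (a_1, ..., a_4) in the standard basis. For each basis vector v_i, ℓ(v_i) = <v_i, a> is a linear equation in the a_j's. Collect the n equations into a matrix system V a = ℓ, where row i of V is v_i (expressed in the standard basis). Since V is invertible (lower-triangular with 1s on the diagonal, up to permutation), solve by back-substitution:
  V =
[[1, 0, 0, 0],
 [1, 1, 0, 0],
 [1, 0, 1, 0],
 [-1, -1, 1, 1]]
  V a = (-2, -6, -5, 0)
Solving gives a = (-2, -4, -3, -3).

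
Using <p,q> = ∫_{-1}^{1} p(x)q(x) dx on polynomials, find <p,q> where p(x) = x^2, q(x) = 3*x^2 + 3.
<p,q> = 16/5

Expand the product: p(x)·q(x) = 3*x^4 + 3*x^2.
∫_{-1}^{1} of each monomial x^k gives [2/(k+1) if k even, 0 if k odd]. Integrating term-by-term (or equivalently evaluating the antiderivative F(x) = 3*x^5/5 + x^3 at the endpoints):
  F(1) − F(−1) = 8/5 − (-8/5) = 16/5.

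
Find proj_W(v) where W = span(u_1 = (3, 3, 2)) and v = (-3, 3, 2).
proj_W(v) = (6/11, 6/11, 4/11)

Set up U = [u_1 | ... | u_1] ∈ R^(3×1). The projector onto W = col(U) is P = U (U^T U)^(-1) U^T.
Compute U^T U =
  [22],
and U^T v = (4).
Solve U^T U · c = U^T v for the coefficients: c = (2/11). The projection is proj_W(v) = U c.
Check: (v - proj_W(v)) · u_1 = 0  (should be 0).
Result: proj_W(v) = (6/11, 6/11, 4/11).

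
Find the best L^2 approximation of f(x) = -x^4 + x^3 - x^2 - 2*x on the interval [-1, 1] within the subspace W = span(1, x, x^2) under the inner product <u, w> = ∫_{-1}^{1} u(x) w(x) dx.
g(x) = -13*x^2/7 - 7*x/5 + 3/35

The best approximation g ∈ W is the orthogonal projection of f onto W. Writing g = a_0 + a_1 x + a_2 x^2, the coefficients solve the normal equations G · a = b where
  G_{ij} = <φ_i, φ_j> and b_i = <f, φ_i>, with φ_0 = 1, φ_1 = x, φ_2 = x^2.
G =
  [2, 0, 2/3]
  [0, 2/3, 0]
  [2/3, 0, 2/5],
b = (-16/15, -14/15, -24/35).
Solving gives a_0 = 3/35, a_1 = -7/5, a_2 = -13/7, so
  g(x) = -13*x^2/7 - 7*x/5 + 3/35.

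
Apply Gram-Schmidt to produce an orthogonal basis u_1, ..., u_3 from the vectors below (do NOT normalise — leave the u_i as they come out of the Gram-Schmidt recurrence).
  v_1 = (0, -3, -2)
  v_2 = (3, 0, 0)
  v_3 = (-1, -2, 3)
Orthogonal basis:
  u_1 = (0, -3, -2)
  u_2 = (3, 0, 0)
  u_3 = (0, -2, 3)

Apply the Gram-Schmidt recurrence
  u_1 = v_1
  u_i = v_i − Σ_{j<i} ((v_i · u_j) / (u_j · u_j)) · u_j.

Step by step this gives:
  u_1 = (0, -3, -2)
  u_2 = (3, 0, 0)
  u_3 = (0, -2, 3)

Orthogonality check:
  u_2 · u_1 = 0 (should be 0)
  u_3 · u_1 = 0 (should be 0)
  u_3 · u_2 = 0 (should be 0)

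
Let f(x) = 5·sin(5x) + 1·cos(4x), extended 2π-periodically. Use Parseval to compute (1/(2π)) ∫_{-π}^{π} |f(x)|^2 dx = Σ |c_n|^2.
Σ |c_n|^2 = 13

Expand |f|^2 and use orthogonality of {sin(nx), cos(mx)} on [-π, π]:
  ∫_{-π}^{π} sin(nx)^2 dx = π, ∫ cos(mx)^2 dx = π, and cross terms integrate to 0.
So ∫_{-π}^{π} f(x)^2 dx = 5^2 · π + 1^2 · π = (25 + 1)π.
Divide by 2π: (25 + 1)/2 = 13.
By Parseval, this equals Σ |c_n|^2.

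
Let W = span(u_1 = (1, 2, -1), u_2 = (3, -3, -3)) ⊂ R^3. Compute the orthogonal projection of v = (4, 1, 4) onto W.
proj_W(v) = (0, 1, 0)

Set up U = [u_1 | ... | u_2] ∈ R^(3×2). The projector onto W = col(U) is P = U (U^T U)^(-1) U^T.
Compute U^T U =
  [6, 0]
  [0, 27],
and U^T v = (2, -3).
Solve U^T U · c = U^T v for the coefficients: c = (1/3, -1/9). The projection is proj_W(v) = U c.
Check: (v - proj_W(v)) · u_1 = 0  (should be 0).
Check: (v - proj_W(v)) · u_2 = 0  (should be 0).
Result: proj_W(v) = (0, 1, 0).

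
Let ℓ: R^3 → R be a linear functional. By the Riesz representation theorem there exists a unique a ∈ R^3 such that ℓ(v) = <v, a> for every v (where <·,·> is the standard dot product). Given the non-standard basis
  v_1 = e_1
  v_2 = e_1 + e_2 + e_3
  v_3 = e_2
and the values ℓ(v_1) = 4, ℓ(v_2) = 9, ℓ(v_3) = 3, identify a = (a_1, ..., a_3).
a = (4, 3, 2)

Write a = (a_1, ..., a_3) in the standard basis. For each basis vector v_i, ℓ(v_i) = <v_i, a> is a linear equation in the a_j's. Collect the n equations into a matrix system V a = ℓ, where row i of V is v_i (expressed in the standard basis). Since V is invertible (lower-triangular with 1s on the diagonal, up to permutation), solve by back-substitution:
  V =
[[1, 0, 0],
 [1, 1, 1],
 [0, 1, 0]]
  V a = (4, 9, 3)
Solving gives a = (4, 3, 2).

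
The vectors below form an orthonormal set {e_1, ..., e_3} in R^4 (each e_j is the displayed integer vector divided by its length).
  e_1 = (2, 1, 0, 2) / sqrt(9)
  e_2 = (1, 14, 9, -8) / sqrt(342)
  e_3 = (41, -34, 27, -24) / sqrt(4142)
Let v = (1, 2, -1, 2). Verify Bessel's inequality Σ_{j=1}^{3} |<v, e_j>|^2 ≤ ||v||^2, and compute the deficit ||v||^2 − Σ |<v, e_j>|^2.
Σ |<v, e_j>|^2 = 1054/109; ||v||^2 = 10; deficit = 36/109

Write each e_j = u_j / sqrt(<u_j, u_j>) where u_j is the displayed integer vector. Then <v, e_j> = <v, u_j> / sqrt(<u_j, u_j>), so |<v, e_j>|^2 = <v, u_j>^2 / <u_j, u_j>.
Coefficients: <v, e_1> = 8/sqrt(9), <v, e_2> = 4/sqrt(342), <v, e_3> = -102/sqrt(4142).
Square and sum: Σ |<v, e_j>|^2 = 1054/109.
Compute ||v||^2 = v·v = 10.
Deficit = 10 − 1054/109 = 36/109 ≥ 0, confirming Bessel's inequality. (The deficit equals ||v − Σ <v,e_j> e_j||^2, the squared distance from v to span{e_j}.)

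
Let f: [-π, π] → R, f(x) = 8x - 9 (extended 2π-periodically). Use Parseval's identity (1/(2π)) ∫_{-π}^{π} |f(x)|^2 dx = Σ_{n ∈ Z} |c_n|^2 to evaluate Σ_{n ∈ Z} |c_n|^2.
Σ |c_n|^2 = 64π^2/3 + 81

Expand and integrate term by term over [-π, π]:
  ∫ (8x)^2 dx = 64·(2π^3/3); ∫ 2·8·(-9)·x dx = 0 (odd integrand); ∫ (-9)^2 dx = 81·2π.
So (1/(2π)) ∫_{-π}^{π} (8x - 9)^2 dx = 64π^2/3 + 81 = 64π^2/3 + 81.
Parseval ⇒ Σ |c_n|^2 = 64π^2/3 + 81.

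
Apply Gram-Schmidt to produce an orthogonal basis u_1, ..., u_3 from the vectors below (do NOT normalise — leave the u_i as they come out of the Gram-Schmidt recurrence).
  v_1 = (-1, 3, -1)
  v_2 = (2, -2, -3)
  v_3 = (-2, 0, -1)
Orthogonal basis:
  u_1 = (-1, 3, -1)
  u_2 = (17/11, -7/11, -38/11)
  u_3 = (-143/81, -65/81, -52/81)

Apply the Gram-Schmidt recurrence
  u_1 = v_1
  u_i = v_i − Σ_{j<i} ((v_i · u_j) / (u_j · u_j)) · u_j.

Step by step this gives:
  u_1 = (-1, 3, -1)
  u_2 = (17/11, -7/11, -38/11)
  u_3 = (-143/81, -65/81, -52/81)

Orthogonality check:
  u_2 · u_1 = 0 (should be 0)
  u_3 · u_1 = 0 (should be 0)
  u_3 · u_2 = 0 (should be 0)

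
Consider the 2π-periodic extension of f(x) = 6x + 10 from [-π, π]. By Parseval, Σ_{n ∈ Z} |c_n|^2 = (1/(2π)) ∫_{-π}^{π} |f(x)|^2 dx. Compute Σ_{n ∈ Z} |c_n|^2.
Σ |c_n|^2 = 12π^2 + 100

Expand and integrate term by term over [-π, π]:
  ∫ (6x)^2 dx = 36·(2π^3/3); ∫ 2·6·(10)·x dx = 0 (odd integrand); ∫ 10^2 dx = 100·2π.
So (1/(2π)) ∫_{-π}^{π} (6x + 10)^2 dx = 36π^2/3 + 100 = 12π^2 + 100.
Parseval ⇒ Σ |c_n|^2 = 12π^2 + 100.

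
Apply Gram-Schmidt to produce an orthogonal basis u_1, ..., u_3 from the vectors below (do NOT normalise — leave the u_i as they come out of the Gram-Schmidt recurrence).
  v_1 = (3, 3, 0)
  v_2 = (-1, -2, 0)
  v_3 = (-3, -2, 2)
Orthogonal basis:
  u_1 = (3, 3, 0)
  u_2 = (1/2, -1/2, 0)
  u_3 = (0, 0, 2)

Apply the Gram-Schmidt recurrence
  u_1 = v_1
  u_i = v_i − Σ_{j<i} ((v_i · u_j) / (u_j · u_j)) · u_j.

Step by step this gives:
  u_1 = (3, 3, 0)
  u_2 = (1/2, -1/2, 0)
  u_3 = (0, 0, 2)

Orthogonality check:
  u_2 · u_1 = 0 (should be 0)
  u_3 · u_1 = 0 (should be 0)
  u_3 · u_2 = 0 (should be 0)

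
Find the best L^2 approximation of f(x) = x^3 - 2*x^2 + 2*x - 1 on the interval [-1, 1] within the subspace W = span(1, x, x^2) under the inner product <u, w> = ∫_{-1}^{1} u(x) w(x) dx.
g(x) = -2*x^2 + 13*x/5 - 1

The best approximation g ∈ W is the orthogonal projection of f onto W. Writing g = a_0 + a_1 x + a_2 x^2, the coefficients solve the normal equations G · a = b where
  G_{ij} = <φ_i, φ_j> and b_i = <f, φ_i>, with φ_0 = 1, φ_1 = x, φ_2 = x^2.
G =
  [2, 0, 2/3]
  [0, 2/3, 0]
  [2/3, 0, 2/5],
b = (-10/3, 26/15, -22/15).
Solving gives a_0 = -1, a_1 = 13/5, a_2 = -2, so
  g(x) = -2*x^2 + 13*x/5 - 1.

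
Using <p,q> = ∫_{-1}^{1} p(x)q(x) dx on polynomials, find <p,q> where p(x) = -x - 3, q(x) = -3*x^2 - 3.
<p,q> = 24

Expand the product: p(x)·q(x) = 3*x^3 + 9*x^2 + 3*x + 9.
∫_{-1}^{1} of each monomial x^k gives [2/(k+1) if k even, 0 if k odd]. Integrating term-by-term (or equivalently evaluating the antiderivative F(x) = 3*x^4/4 + 3*x^3 + 3*x^2/2 + 9*x at the endpoints):
  F(1) − F(−1) = 57/4 − (-39/4) = 24.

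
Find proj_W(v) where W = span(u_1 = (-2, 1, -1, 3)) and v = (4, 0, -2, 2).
proj_W(v) = (0, 0, 0, 0)

Set up U = [u_1 | ... | u_1] ∈ R^(4×1). The projector onto W = col(U) is P = U (U^T U)^(-1) U^T.
Compute U^T U =
  [15],
and U^T v = (0).
Solve U^T U · c = U^T v for the coefficients: c = (0). The projection is proj_W(v) = U c.
Check: (v - proj_W(v)) · u_1 = 0  (should be 0).
Result: proj_W(v) = (0, 0, 0, 0).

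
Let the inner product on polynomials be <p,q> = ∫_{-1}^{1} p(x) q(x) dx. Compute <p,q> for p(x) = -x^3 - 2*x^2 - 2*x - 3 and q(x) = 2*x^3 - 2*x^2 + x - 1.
<p,q> = 316/35

Expand the product: p(x)·q(x) = -2*x^6 - 2*x^5 - x^4 - 3*x^3 + 6*x^2 - x + 3.
∫_{-1}^{1} of each monomial x^k gives [2/(k+1) if k even, 0 if k odd]. Integrating term-by-term (or equivalently evaluating the antiderivative F(x) = -2*x^7/7 - x^6/3 - x^5/5 - 3*x^4/4 + 2*x^3 - x^2/2 + 3*x at the endpoints):
  F(1) − F(−1) = 1231/420 − (-2561/420) = 316/35.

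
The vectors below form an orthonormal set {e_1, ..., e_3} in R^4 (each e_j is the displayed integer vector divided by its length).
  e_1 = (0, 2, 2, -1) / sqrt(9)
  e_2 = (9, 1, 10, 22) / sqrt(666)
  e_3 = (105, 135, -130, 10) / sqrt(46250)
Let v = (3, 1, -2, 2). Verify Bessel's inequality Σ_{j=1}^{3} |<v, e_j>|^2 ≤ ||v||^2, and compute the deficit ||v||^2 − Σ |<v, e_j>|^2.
Σ |<v, e_j>|^2 = 434/25; ||v||^2 = 18; deficit = 16/25

Write each e_j = u_j / sqrt(<u_j, u_j>) where u_j is the displayed integer vector. Then <v, e_j> = <v, u_j> / sqrt(<u_j, u_j>), so |<v, e_j>|^2 = <v, u_j>^2 / <u_j, u_j>.
Coefficients: <v, e_1> = -4/sqrt(9), <v, e_2> = 52/sqrt(666), <v, e_3> = 730/sqrt(46250).
Square and sum: Σ |<v, e_j>|^2 = 434/25.
Compute ||v||^2 = v·v = 18.
Deficit = 18 − 434/25 = 16/25 ≥ 0, confirming Bessel's inequality. (The deficit equals ||v − Σ <v,e_j> e_j||^2, the squared distance from v to span{e_j}.)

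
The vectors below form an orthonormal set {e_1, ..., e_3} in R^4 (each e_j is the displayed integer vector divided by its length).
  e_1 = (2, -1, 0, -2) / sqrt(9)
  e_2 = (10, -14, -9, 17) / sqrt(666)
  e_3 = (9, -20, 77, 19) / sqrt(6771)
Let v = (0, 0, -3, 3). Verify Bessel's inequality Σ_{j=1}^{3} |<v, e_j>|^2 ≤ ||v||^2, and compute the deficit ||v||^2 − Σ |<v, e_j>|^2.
Σ |<v, e_j>|^2 = 1074/61; ||v||^2 = 18; deficit = 24/61

Write each e_j = u_j / sqrt(<u_j, u_j>) where u_j is the displayed integer vector. Then <v, e_j> = <v, u_j> / sqrt(<u_j, u_j>), so |<v, e_j>|^2 = <v, u_j>^2 / <u_j, u_j>.
Coefficients: <v, e_1> = -6/sqrt(9), <v, e_2> = 78/sqrt(666), <v, e_3> = -174/sqrt(6771).
Square and sum: Σ |<v, e_j>|^2 = 1074/61.
Compute ||v||^2 = v·v = 18.
Deficit = 18 − 1074/61 = 24/61 ≥ 0, confirming Bessel's inequality. (The deficit equals ||v − Σ <v,e_j> e_j||^2, the squared distance from v to span{e_j}.)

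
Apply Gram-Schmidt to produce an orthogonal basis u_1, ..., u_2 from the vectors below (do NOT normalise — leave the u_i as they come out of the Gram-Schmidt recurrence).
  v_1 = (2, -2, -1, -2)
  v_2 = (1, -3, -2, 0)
Orthogonal basis:
  u_1 = (2, -2, -1, -2)
  u_2 = (-7/13, -19/13, -16/13, 20/13)

Apply the Gram-Schmidt recurrence
  u_1 = v_1
  u_i = v_i − Σ_{j<i} ((v_i · u_j) / (u_j · u_j)) · u_j.

Step by step this gives:
  u_1 = (2, -2, -1, -2)
  u_2 = (-7/13, -19/13, -16/13, 20/13)

Orthogonality check:
  u_2 · u_1 = 0 (should be 0)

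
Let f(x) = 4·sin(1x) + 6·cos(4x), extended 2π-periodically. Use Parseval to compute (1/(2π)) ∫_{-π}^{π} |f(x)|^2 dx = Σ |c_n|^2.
Σ |c_n|^2 = 26

Expand |f|^2 and use orthogonality of {sin(nx), cos(mx)} on [-π, π]:
  ∫_{-π}^{π} sin(nx)^2 dx = π, ∫ cos(mx)^2 dx = π, and cross terms integrate to 0.
So ∫_{-π}^{π} f(x)^2 dx = 4^2 · π + 6^2 · π = (16 + 36)π.
Divide by 2π: (16 + 36)/2 = 26.
By Parseval, this equals Σ |c_n|^2.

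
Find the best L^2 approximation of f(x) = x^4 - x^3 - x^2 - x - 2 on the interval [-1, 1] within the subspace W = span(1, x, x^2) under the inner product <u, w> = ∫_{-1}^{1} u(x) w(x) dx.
g(x) = -x^2/7 - 8*x/5 - 73/35

The best approximation g ∈ W is the orthogonal projection of f onto W. Writing g = a_0 + a_1 x + a_2 x^2, the coefficients solve the normal equations G · a = b where
  G_{ij} = <φ_i, φ_j> and b_i = <f, φ_i>, with φ_0 = 1, φ_1 = x, φ_2 = x^2.
G =
  [2, 0, 2/3]
  [0, 2/3, 0]
  [2/3, 0, 2/5],
b = (-64/15, -16/15, -152/105).
Solving gives a_0 = -73/35, a_1 = -8/5, a_2 = -1/7, so
  g(x) = -x^2/7 - 8*x/5 - 73/35.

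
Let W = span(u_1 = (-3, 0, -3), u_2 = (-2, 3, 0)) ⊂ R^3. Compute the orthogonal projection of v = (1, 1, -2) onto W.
proj_W(v) = (-1/2, 0, -1/2)

Set up U = [u_1 | ... | u_2] ∈ R^(3×2). The projector onto W = col(U) is P = U (U^T U)^(-1) U^T.
Compute U^T U =
  [18, 6]
  [6, 13],
and U^T v = (3, 1).
Solve U^T U · c = U^T v for the coefficients: c = (1/6, 0). The projection is proj_W(v) = U c.
Check: (v - proj_W(v)) · u_1 = 0  (should be 0).
Check: (v - proj_W(v)) · u_2 = 0  (should be 0).
Result: proj_W(v) = (-1/2, 0, -1/2).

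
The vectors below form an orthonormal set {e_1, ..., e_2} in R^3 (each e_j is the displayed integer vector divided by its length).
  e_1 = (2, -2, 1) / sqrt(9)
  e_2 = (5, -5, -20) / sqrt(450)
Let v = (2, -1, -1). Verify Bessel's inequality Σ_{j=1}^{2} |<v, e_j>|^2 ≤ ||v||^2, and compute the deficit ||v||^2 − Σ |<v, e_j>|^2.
Σ |<v, e_j>|^2 = 11/2; ||v||^2 = 6; deficit = 1/2

Write each e_j = u_j / sqrt(<u_j, u_j>) where u_j is the displayed integer vector. Then <v, e_j> = <v, u_j> / sqrt(<u_j, u_j>), so |<v, e_j>|^2 = <v, u_j>^2 / <u_j, u_j>.
Coefficients: <v, e_1> = 5/sqrt(9), <v, e_2> = 35/sqrt(450).
Square and sum: Σ |<v, e_j>|^2 = 11/2.
Compute ||v||^2 = v·v = 6.
Deficit = 6 − 11/2 = 1/2 ≥ 0, confirming Bessel's inequality. (The deficit equals ||v − Σ <v,e_j> e_j||^2, the squared distance from v to span{e_j}.)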